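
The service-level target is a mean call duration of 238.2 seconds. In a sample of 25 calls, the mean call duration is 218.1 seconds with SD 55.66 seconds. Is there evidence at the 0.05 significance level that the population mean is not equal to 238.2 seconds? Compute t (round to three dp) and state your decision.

t = -1.806; fail to reject H0

H0: μ = 238.2; H1: μ ≠ 238.2 (one-sample t-test, two-sided).
t = (x̄ − μ₀)/(s/√n) = (218.1 − 238.2)/(55.66/√25) = -1.806
df = n − 1 = 24
Two-sided p-value ≈ 0.0835
Since p ≈ 0.0835 > α = 0.05, fail to reject H0; the evidence is not statistically significant.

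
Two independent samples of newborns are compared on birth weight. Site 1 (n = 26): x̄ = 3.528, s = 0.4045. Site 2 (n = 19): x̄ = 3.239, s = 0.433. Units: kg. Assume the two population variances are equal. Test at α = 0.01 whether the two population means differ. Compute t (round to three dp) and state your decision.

Let group 1 = site 1, group 2 = site 2. H0: μ_1 = μ_2; H1: μ_1 ≠ μ_2 (two-sample pooled-variance t-test, two-sided).
s_p² = [(26−1)·0.4045² + (19−1)·0.433²]/(26+19−2) = 0.173612
t = (3.528 − 3.239)/√[0.173612·(1/26 + 1/19)] = 2.298
df = n₁ + n₂ − 2 = 43
Two-sided p-value ≈ 0.026
Since p ≈ 0.026 > α = 0.01, fail to reject H0; the evidence is not statistically significant.

t = 2.298; fail to reject H0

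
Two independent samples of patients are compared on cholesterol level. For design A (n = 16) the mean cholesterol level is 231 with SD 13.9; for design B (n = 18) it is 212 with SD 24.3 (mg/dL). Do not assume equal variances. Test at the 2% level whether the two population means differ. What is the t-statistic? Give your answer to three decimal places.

2.836

Let group 1 = design A, group 2 = design B. H0: μ_1 = μ_2; H1: μ_1 ≠ μ_2 (Welch's two-sample t-test, two-sided).
t = (x̄_1 − x̄_2)/√(s_1²/n_1 + s_2²/n_2) = (231 − 212)/√(13.9²/16 + 24.3²/18) = 2.836
Welch–Satterthwaite df ≈ 27.58
Two-sided p-value ≈ 0.008
Since p ≈ 0.008 < α = 0.02, reject H0; the evidence is statistically significant.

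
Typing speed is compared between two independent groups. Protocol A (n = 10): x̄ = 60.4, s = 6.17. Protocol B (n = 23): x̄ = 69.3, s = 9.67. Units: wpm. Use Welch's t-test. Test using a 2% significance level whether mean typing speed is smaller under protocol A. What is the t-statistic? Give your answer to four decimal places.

-3.1720

Let group 1 = protocol A, group 2 = protocol B. H0: μ_1 = μ_2; H1: μ_1 < μ_2 (Welch's two-sample t-test, left-tailed).
t = (x̄_1 − x̄_2)/√(s_1²/n_1 + s_2²/n_2) = (60.4 − 69.3)/√(6.17²/10 + 9.67²/23) = -3.1720
Welch–Satterthwaite df ≈ 26.24
p-value = P(T ≤ -3.1720) ≈ 0.0019
Since p ≈ 0.0019 < α = 0.02, reject H0; the evidence is statistically significant.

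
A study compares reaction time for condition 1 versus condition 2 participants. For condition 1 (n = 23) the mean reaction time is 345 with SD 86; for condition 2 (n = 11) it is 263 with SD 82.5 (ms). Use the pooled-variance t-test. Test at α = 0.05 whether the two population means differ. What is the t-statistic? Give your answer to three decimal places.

Let group 1 = condition 1, group 2 = condition 2. H0: μ_1 = μ_2; H1: μ_1 ≠ μ_2 (two-sample pooled-variance t-test, two-sided).
s_p² = [(23−1)·86² + (11−1)·82.5²]/(23+11−2) = 7211.7
t = (345 − 263)/√[7211.7·(1/23 + 1/11)] = 2.634
df = n₁ + n₂ − 2 = 32
Two-sided p-value ≈ 0.013
Since p ≈ 0.013 < α = 0.05, reject H0; the evidence is statistically significant.

2.634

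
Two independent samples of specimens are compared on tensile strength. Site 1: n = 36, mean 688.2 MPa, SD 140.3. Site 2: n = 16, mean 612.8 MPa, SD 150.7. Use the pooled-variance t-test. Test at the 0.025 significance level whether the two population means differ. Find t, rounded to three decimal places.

1.749

Let group 1 = site 1, group 2 = site 2. H0: μ_1 = μ_2; H1: μ_1 ≠ μ_2 (two-sample pooled-variance t-test, two-sided).
s_p² = [(36−1)·140.3² + (16−1)·150.7²]/(36+16−2) = 20592
t = (688.2 − 612.8)/√[20592·(1/36 + 1/16)] = 1.749
df = n₁ + n₂ − 2 = 50
Two-sided p-value ≈ 0.0865
Since p ≈ 0.0865 > α = 0.025, fail to reject H0; the evidence is not statistically significant.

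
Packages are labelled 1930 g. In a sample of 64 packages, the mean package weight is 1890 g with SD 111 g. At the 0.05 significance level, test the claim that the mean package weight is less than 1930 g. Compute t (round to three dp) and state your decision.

H0: μ = 1930; H1: μ < 1930 (one-sample t-test, left-tailed).
t = (x̄ − μ₀)/(s/√n) = (1890 − 1930)/(111/√64) = -2.883
df = n − 1 = 63
p-value = P(T ≤ -2.883) ≈ 0.003
Since p ≈ 0.003 < α = 0.05, reject H0; the evidence is statistically significant.

t = -2.883; reject H0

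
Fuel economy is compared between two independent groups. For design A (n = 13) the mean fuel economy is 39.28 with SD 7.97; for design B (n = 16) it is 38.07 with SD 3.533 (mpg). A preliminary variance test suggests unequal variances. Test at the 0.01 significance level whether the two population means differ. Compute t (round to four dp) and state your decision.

Let group 1 = design A, group 2 = design B. H0: μ_1 = μ_2; H1: μ_1 ≠ μ_2 (Welch's two-sample t-test, two-sided).
t = (x̄_1 − x̄_2)/√(s_1²/n_1 + s_2²/n_2) = (39.28 − 38.07)/√(7.97²/13 + 3.533²/16) = 0.5083
Welch–Satterthwaite df ≈ 15.82
Two-sided p-value ≈ 0.618
Since p ≈ 0.618 > α = 0.01, fail to reject H0; the evidence is not statistically significant.

t = 0.5083; fail to reject H0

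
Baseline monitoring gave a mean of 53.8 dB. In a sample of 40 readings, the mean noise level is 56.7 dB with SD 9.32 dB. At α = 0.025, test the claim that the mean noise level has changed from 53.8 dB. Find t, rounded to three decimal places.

1.968

H0: μ = 53.8; H1: μ ≠ 53.8 (one-sample t-test, two-sided).
t = (x̄ − μ₀)/(s/√n) = (56.7 − 53.8)/(9.32/√40) = 1.968
df = n − 1 = 39
Two-sided p-value ≈ 0.0562
Since p ≈ 0.0562 > α = 0.025, fail to reject H0; the data do not provide sufficient evidence against H0.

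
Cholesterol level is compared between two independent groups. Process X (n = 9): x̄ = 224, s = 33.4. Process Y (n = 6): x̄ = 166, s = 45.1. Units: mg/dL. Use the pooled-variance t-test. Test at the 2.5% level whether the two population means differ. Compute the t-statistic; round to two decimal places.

Let group 1 = process X, group 2 = process Y. H0: μ_1 = μ_2; H1: μ_1 ≠ μ_2 (two-sample pooled-variance t-test, two-sided).
s_p² = [(9−1)·33.4² + (6−1)·45.1²]/(9+6−2) = 1468.81
t = (224 − 166)/√[1468.81·(1/9 + 1/6)] = 2.87
df = n₁ + n₂ − 2 = 13
Two-sided p-value ≈ 0.013
Since p ≈ 0.013 < α = 0.025, reject H0; the evidence is statistically significant.

2.87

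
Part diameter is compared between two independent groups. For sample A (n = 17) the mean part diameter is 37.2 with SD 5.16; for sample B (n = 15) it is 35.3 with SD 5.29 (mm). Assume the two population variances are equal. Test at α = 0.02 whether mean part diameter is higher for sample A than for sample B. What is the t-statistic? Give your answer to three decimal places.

Let group 1 = sample A, group 2 = sample B. H0: μ_1 = μ_2; H1: μ_1 > μ_2 (two-sample pooled-variance t-test, right-tailed).
s_p² = [(17−1)·5.16² + (15−1)·5.29²]/(17+15−2) = 27.2596
t = (37.2 − 35.3)/√[27.2596·(1/17 + 1/15)] = 1.027
df = n₁ + n₂ − 2 = 30
p-value = P(T ≥ 1.027) ≈ 0.1563
Since p ≈ 0.1563 > α = 0.02, fail to reject H0; the data do not provide sufficient evidence against H0.

1.027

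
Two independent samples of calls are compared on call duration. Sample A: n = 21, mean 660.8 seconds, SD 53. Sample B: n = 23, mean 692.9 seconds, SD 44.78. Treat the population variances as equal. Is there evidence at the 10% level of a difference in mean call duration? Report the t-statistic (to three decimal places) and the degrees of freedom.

Let group 1 = sample A, group 2 = sample B. H0: μ_1 = μ_2; H1: μ_1 ≠ μ_2 (two-sample pooled-variance t-test, two-sided).
s_p² = [(21−1)·53² + (23−1)·44.78²]/(21+23−2) = 2387.99
t = (660.8 − 692.9)/√[2387.99·(1/21 + 1/23)] = -2.176
df = n₁ + n₂ − 2 = 42
Two-sided p-value ≈ 0.0352
Since p ≈ 0.0352 < α = 0.1, reject H0; the data support H1.

t = -2.176, df = 42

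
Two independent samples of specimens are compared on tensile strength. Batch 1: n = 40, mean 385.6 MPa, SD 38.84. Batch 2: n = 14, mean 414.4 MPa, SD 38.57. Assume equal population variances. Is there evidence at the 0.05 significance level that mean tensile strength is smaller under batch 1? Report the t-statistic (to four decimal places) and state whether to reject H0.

t = -2.3920; reject H0

Let group 1 = batch 1, group 2 = batch 2. H0: μ_1 = μ_2; H1: μ_1 < μ_2 (two-sample pooled-variance t-test, left-tailed).
s_p² = [(40−1)·38.84² + (14−1)·38.57²]/(40+14−2) = 1503.32
t = (385.6 − 414.4)/√[1503.32·(1/40 + 1/14)] = -2.3920
df = n₁ + n₂ − 2 = 52
p-value = P(T ≤ -2.3920) ≈ 0.010
Since p ≈ 0.010 < α = 0.05, reject H0; the data support H1.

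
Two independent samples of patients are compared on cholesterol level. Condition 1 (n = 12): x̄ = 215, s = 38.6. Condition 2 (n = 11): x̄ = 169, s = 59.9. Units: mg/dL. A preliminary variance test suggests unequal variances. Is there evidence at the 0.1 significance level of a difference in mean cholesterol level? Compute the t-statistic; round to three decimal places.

Let group 1 = condition 1, group 2 = condition 2. H0: μ_1 = μ_2; H1: μ_1 ≠ μ_2 (Welch's two-sample t-test, two-sided).
t = (x̄_1 − x̄_2)/√(s_1²/n_1 + s_2²/n_2) = (215 − 169)/√(38.6²/12 + 59.9²/11) = 2.168
Welch–Satterthwaite df ≈ 16.84
Two-sided p-value ≈ 0.045
Since p ≈ 0.045 < α = 0.1, reject H0; the data support H1.

2.168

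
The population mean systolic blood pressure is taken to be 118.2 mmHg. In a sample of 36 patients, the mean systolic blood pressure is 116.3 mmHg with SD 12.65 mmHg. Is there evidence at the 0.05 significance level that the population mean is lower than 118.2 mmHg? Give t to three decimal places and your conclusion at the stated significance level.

H0: μ = 118.2; H1: μ < 118.2 (one-sample t-test, left-tailed).
t = (x̄ − μ₀)/(s/√n) = (116.3 − 118.2)/(12.65/√36) = -0.901
df = n − 1 = 35
p-value = P(T ≤ -0.901) ≈ 0.187
Since p ≈ 0.187 > α = 0.05, fail to reject H0; the evidence is not statistically significant.

t = -0.901; fail to reject H0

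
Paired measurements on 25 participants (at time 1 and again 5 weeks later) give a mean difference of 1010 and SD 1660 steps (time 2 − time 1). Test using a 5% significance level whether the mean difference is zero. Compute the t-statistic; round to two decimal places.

3.04

H0: μ_d = 0; H1: μ_d ≠ 0 (paired t-test on the differences, two-sided).
t = d̄/(s_d/√n) = 1010/(1660/√25) = 3.04
df = n − 1 = 24
Two-sided p-value ≈ 0.0056
Since p ≈ 0.0056 < α = 0.05, reject H0; the evidence is statistically significant.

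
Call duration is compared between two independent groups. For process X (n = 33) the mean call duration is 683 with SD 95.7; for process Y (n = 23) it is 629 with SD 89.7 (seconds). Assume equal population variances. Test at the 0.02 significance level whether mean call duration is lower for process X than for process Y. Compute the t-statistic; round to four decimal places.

Let group 1 = process X, group 2 = process Y. H0: μ_1 = μ_2; H1: μ_1 < μ_2 (two-sample pooled-variance t-test, left-tailed).
s_p² = [(33−1)·95.7² + (23−1)·89.7²]/(33+23−2) = 8705.29
t = (683 − 629)/√[8705.29·(1/33 + 1/23)] = 2.1307
df = n₁ + n₂ − 2 = 54
p-value = P(T ≤ 2.1307) ≈ 0.981
Since p ≈ 0.981 > α = 0.02, fail to reject H0; the evidence is not statistically significant.

2.1307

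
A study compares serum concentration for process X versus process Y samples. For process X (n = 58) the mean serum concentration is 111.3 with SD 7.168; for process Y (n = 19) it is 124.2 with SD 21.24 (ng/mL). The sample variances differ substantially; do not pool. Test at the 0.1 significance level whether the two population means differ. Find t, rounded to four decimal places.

-2.5993

Let group 1 = process X, group 2 = process Y. H0: μ_1 = μ_2; H1: μ_1 ≠ μ_2 (Welch's two-sample t-test, two-sided).
t = (x̄_1 − x̄_2)/√(s_1²/n_1 + s_2²/n_2) = (111.3 − 124.2)/√(7.168²/58 + 21.24²/19) = -2.5993
Welch–Satterthwaite df ≈ 19.36
Two-sided p-value ≈ 0.017
Since p ≈ 0.017 < α = 0.1, reject H0; the evidence is statistically significant.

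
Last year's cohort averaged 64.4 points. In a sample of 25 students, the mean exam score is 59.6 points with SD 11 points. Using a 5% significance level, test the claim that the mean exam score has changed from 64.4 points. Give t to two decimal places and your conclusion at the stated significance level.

t = -2.18; reject H0

H0: μ = 64.4; H1: μ ≠ 64.4 (one-sample t-test, two-sided).
t = (x̄ − μ₀)/(s/√n) = (59.6 − 64.4)/(11/√25) = -2.18
df = n − 1 = 24
Two-sided p-value ≈ 0.039
Since p ≈ 0.039 < α = 0.05, reject H0; the evidence is statistically significant.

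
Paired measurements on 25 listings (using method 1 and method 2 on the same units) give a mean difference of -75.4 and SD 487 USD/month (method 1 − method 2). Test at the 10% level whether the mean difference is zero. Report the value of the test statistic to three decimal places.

-0.774

H0: μ_d = 0; H1: μ_d ≠ 0 (paired t-test on the differences, two-sided).
t = d̄/(s_d/√n) = -75.4/(487/√25) = -0.774
df = n − 1 = 24
Two-sided p-value ≈ 0.4464
Since p ≈ 0.4464 > α = 0.1, fail to reject H0; the data do not provide sufficient evidence against H0.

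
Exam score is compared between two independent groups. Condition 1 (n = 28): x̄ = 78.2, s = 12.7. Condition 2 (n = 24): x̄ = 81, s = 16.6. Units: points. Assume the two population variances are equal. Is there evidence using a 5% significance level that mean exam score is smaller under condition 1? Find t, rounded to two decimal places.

Let group 1 = condition 1, group 2 = condition 2. H0: μ_1 = μ_2; H1: μ_1 < μ_2 (two-sample pooled-variance t-test, left-tailed).
s_p² = [(28−1)·12.7² + (24−1)·16.6²]/(28+24−2) = 213.854
t = (78.2 − 81)/√[213.854·(1/28 + 1/24)] = -0.69
df = n₁ + n₂ − 2 = 50
p-value = P(T ≤ -0.69) ≈ 0.247
Since p ≈ 0.247 > α = 0.05, fail to reject H0; the data do not provide sufficient evidence against H0.

-0.69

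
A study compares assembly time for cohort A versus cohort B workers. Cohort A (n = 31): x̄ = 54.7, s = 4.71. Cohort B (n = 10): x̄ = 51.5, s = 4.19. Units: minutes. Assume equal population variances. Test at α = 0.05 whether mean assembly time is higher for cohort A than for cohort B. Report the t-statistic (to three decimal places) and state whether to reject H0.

Let group 1 = cohort A, group 2 = cohort B. H0: μ_1 = μ_2; H1: μ_1 > μ_2 (two-sample pooled-variance t-test, right-tailed).
s_p² = [(31−1)·4.71² + (10−1)·4.19²]/(31+10−2) = 21.1161
t = (54.7 − 51.5)/√[21.1161·(1/31 + 1/10)] = 1.915
df = n₁ + n₂ − 2 = 39
p-value = P(T ≥ 1.915) ≈ 0.0314
Since p ≈ 0.0314 < α = 0.05, reject H0; the evidence is statistically significant.

t = 1.915; reject H0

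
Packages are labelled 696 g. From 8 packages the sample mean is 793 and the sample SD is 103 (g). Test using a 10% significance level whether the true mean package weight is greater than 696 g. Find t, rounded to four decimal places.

H0: μ = 696; H1: μ > 696 (one-sample t-test, right-tailed).
t = (x̄ − μ₀)/(s/√n) = (793 − 696)/(103/√8) = 2.6637
df = n − 1 = 7
p-value = P(T ≥ 2.6637) ≈ 0.016
Since p ≈ 0.016 < α = 0.1, reject H0; the evidence is statistically significant.

2.6637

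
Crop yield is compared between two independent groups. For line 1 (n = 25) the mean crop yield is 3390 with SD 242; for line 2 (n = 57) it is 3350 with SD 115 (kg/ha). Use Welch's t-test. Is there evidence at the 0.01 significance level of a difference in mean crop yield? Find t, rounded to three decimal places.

0.788

Let group 1 = line 1, group 2 = line 2. H0: μ_1 = μ_2; H1: μ_1 ≠ μ_2 (Welch's two-sample t-test, two-sided).
t = (x̄_1 − x̄_2)/√(s_1²/n_1 + s_2²/n_2) = (3390 − 3350)/√(242²/25 + 115²/57) = 0.788
Welch–Satterthwaite df ≈ 28.87
Two-sided p-value ≈ 0.4369
Since p ≈ 0.4369 > α = 0.01, fail to reject H0; the data do not provide sufficient evidence against H0.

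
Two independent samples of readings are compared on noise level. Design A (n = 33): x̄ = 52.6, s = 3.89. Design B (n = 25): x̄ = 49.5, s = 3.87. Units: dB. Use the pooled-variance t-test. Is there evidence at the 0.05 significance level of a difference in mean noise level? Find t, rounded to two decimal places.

3.01

Let group 1 = design A, group 2 = design B. H0: μ_1 = μ_2; H1: μ_1 ≠ μ_2 (two-sample pooled-variance t-test, two-sided).
s_p² = [(33−1)·3.89² + (25−1)·3.87²]/(33+25−2) = 15.0656
t = (52.6 − 49.5)/√[15.0656·(1/33 + 1/25)] = 3.01
df = n₁ + n₂ − 2 = 56
Two-sided p-value ≈ 0.004
Since p ≈ 0.004 < α = 0.05, reject H0; the data support H1.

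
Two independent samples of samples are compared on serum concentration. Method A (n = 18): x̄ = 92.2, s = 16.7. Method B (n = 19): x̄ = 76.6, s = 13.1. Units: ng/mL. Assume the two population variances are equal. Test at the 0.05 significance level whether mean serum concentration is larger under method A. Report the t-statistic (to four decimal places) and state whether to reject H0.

Let group 1 = method A, group 2 = method B. H0: μ_1 = μ_2; H1: μ_1 > μ_2 (two-sample pooled-variance t-test, right-tailed).
s_p² = [(18−1)·16.7² + (19−1)·13.1²]/(18+19−2) = 223.717
t = (92.2 − 76.6)/√[223.717·(1/18 + 1/19)] = 3.1709
df = n₁ + n₂ − 2 = 35
p-value = P(T ≥ 3.1709) ≈ 0.002
Since p ≈ 0.002 < α = 0.05, reject H0; the data support H1.

t = 3.1709; reject H0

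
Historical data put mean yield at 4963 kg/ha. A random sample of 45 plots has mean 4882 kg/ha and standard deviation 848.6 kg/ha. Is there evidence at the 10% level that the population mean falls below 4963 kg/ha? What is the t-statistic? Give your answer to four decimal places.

-0.6403

H0: μ = 4963; H1: μ < 4963 (one-sample t-test, left-tailed).
t = (x̄ − μ₀)/(s/√n) = (4882 − 4963)/(848.6/√45) = -0.6403
df = n − 1 = 44
p-value = P(T ≤ -0.6403) ≈ 0.263
Since p ≈ 0.263 > α = 0.1, fail to reject H0; the data do not provide sufficient evidence against H0.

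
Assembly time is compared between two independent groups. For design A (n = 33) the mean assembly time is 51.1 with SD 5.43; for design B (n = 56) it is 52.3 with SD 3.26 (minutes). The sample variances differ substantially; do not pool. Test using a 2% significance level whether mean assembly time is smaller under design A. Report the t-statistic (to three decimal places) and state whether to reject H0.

t = -1.153; fail to reject H0

Let group 1 = design A, group 2 = design B. H0: μ_1 = μ_2; H1: μ_1 < μ_2 (Welch's two-sample t-test, left-tailed).
t = (x̄_1 − x̄_2)/√(s_1²/n_1 + s_2²/n_2) = (51.1 − 52.3)/√(5.43²/33 + 3.26²/56) = -1.153
Welch–Satterthwaite df ≈ 45.83
p-value = P(T ≤ -1.153) ≈ 0.1275
Since p ≈ 0.1275 > α = 0.02, fail to reject H0; the evidence is not statistically significant.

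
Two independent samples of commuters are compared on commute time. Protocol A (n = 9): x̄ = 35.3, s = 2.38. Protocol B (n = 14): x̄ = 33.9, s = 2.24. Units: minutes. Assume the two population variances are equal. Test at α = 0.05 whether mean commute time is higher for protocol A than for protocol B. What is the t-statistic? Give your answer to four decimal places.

1.4282

Let group 1 = protocol A, group 2 = protocol B. H0: μ_1 = μ_2; H1: μ_1 > μ_2 (two-sample pooled-variance t-test, right-tailed).
s_p² = [(9−1)·2.38² + (14−1)·2.24²]/(9+14−2) = 5.264
t = (35.3 − 33.9)/√[5.264·(1/9 + 1/14)] = 1.4282
df = n₁ + n₂ − 2 = 21
p-value = P(T ≥ 1.4282) ≈ 0.084
Since p ≈ 0.084 > α = 0.05, fail to reject H0; the evidence is not statistically significant.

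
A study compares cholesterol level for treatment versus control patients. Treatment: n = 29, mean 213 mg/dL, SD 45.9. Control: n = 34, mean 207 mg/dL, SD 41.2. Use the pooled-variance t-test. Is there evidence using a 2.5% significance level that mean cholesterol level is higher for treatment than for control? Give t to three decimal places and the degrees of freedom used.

t = 0.547, df = 61

Let group 1 = treatment, group 2 = control. H0: μ_1 = μ_2; H1: μ_1 > μ_2 (two-sample pooled-variance t-test, right-tailed).
s_p² = [(29−1)·45.9² + (34−1)·41.2²]/(29+34−2) = 1885.35
t = (213 − 207)/√[1885.35·(1/29 + 1/34)] = 0.547
df = n₁ + n₂ − 2 = 61
p-value = P(T ≥ 0.547) ≈ 0.293
Since p ≈ 0.293 > α = 0.025, fail to reject H0; the data do not provide sufficient evidence against H0.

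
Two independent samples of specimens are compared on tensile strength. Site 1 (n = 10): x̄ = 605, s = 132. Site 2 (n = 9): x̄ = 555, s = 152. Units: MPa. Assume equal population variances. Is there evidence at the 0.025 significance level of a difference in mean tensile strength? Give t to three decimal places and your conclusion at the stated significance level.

t = 0.768; fail to reject H0

Let group 1 = site 1, group 2 = site 2. H0: μ_1 = μ_2; H1: μ_1 ≠ μ_2 (two-sample pooled-variance t-test, two-sided).
s_p² = [(10−1)·132² + (9−1)·152²]/(10+9−2) = 20096.9
t = (605 − 555)/√[20096.9·(1/10 + 1/9)] = 0.768
df = n₁ + n₂ − 2 = 17
Two-sided p-value ≈ 0.4532
Since p ≈ 0.4532 > α = 0.025, fail to reject H0; the data do not provide sufficient evidence against H0.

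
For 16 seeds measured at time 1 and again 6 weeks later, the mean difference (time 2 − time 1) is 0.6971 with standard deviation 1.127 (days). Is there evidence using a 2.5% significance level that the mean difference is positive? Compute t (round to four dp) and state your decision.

H0: μ_d = 0; H1: μ_d > 0 (paired t-test on the differences, right-tailed).
t = d̄/(s_d/√n) = 0.6971/(1.127/√16) = 2.4742
df = n − 1 = 15
p-value = P(T ≥ 2.4742) ≈ 0.0129
Since p ≈ 0.0129 < α = 0.025, reject H0; the evidence is statistically significant.

t = 2.4742; reject H0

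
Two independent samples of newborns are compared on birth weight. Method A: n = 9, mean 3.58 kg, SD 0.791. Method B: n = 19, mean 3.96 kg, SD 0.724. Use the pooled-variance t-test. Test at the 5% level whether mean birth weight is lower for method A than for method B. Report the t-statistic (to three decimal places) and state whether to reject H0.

t = -1.260; fail to reject H0

Let group 1 = method A, group 2 = method B. H0: μ_1 = μ_2; H1: μ_1 < μ_2 (two-sample pooled-variance t-test, left-tailed).
s_p² = [(9−1)·0.791² + (19−1)·0.724²]/(9+19−2) = 0.555408
t = (3.58 − 3.96)/√[0.555408·(1/9 + 1/19)] = -1.260
df = n₁ + n₂ − 2 = 26
p-value = P(T ≤ -1.260) ≈ 0.1094
Since p ≈ 0.1094 > α = 0.05, fail to reject H0; the evidence is not statistically significant.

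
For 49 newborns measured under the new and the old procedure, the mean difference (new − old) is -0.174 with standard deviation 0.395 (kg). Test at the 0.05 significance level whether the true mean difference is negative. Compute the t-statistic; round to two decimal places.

-3.08

H0: μ_d = 0; H1: μ_d < 0 (paired t-test on the differences, left-tailed).
t = d̄/(s_d/√n) = -0.174/(0.395/√49) = -3.08
df = n − 1 = 48
p-value = P(T ≤ -3.08) ≈ 0.002
Since p ≈ 0.002 < α = 0.05, reject H0; the evidence is statistically significant.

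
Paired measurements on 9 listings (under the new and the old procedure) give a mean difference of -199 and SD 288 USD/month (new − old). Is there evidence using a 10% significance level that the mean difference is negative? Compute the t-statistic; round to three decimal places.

H0: μ_d = 0; H1: μ_d < 0 (paired t-test on the differences, left-tailed).
t = d̄/(s_d/√n) = -199/(288/√9) = -2.073
df = n − 1 = 8
p-value = P(T ≤ -2.073) ≈ 0.0360
Since p ≈ 0.0360 < α = 0.1, reject H0; the data support H1.

-2.073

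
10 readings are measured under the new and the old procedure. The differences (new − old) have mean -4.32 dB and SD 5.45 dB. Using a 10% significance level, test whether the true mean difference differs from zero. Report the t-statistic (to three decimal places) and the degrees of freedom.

H0: μ_d = 0; H1: μ_d ≠ 0 (paired t-test on the differences, two-sided).
t = d̄/(s_d/√n) = -4.32/(5.45/√10) = -2.507
df = n − 1 = 9
Two-sided p-value ≈ 0.033
Since p ≈ 0.033 < α = 0.1, reject H0; the data support H1.

t = -2.507, df = 9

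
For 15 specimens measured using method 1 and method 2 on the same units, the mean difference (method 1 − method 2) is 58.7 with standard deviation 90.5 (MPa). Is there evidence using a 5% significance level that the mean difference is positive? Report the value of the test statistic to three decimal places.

2.512

H0: μ_d = 0; H1: μ_d > 0 (paired t-test on the differences, right-tailed).
t = d̄/(s_d/√n) = 58.7/(90.5/√15) = 2.512
df = n − 1 = 14
p-value = P(T ≥ 2.512) ≈ 0.0124
Since p ≈ 0.0124 < α = 0.05, reject H0; the evidence is statistically significant.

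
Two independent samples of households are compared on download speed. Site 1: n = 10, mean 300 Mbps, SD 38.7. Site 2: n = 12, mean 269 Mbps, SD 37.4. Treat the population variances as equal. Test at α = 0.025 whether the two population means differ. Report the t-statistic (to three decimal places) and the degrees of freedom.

Let group 1 = site 1, group 2 = site 2. H0: μ_1 = μ_2; H1: μ_1 ≠ μ_2 (two-sample pooled-variance t-test, two-sided).
s_p² = [(10−1)·38.7² + (12−1)·37.4²]/(10+12−2) = 1443.28
t = (300 − 269)/√[1443.28·(1/10 + 1/12)] = 1.906
df = n₁ + n₂ − 2 = 20
Two-sided p-value ≈ 0.071
Since p ≈ 0.071 > α = 0.025, fail to reject H0; the evidence is not statistically significant.

t = 1.906, df = 20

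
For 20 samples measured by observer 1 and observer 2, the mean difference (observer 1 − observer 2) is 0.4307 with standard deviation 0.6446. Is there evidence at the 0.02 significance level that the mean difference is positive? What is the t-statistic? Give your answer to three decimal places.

2.988

H0: μ_d = 0; H1: μ_d > 0 (paired t-test on the differences, right-tailed).
t = d̄/(s_d/√n) = 0.4307/(0.6446/√20) = 2.988
df = n − 1 = 19
p-value = P(T ≥ 2.988) ≈ 0.004
Since p ≈ 0.004 < α = 0.02, reject H0; the data support H1.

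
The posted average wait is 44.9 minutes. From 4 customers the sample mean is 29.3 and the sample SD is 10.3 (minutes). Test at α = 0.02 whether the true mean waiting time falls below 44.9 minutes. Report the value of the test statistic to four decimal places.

H0: μ = 44.9; H1: μ < 44.9 (one-sample t-test, left-tailed).
t = (x̄ − μ₀)/(s/√n) = (29.3 − 44.9)/(10.3/√4) = -3.0291
df = n − 1 = 3
p-value = P(T ≤ -3.0291) ≈ 0.028
Since p ≈ 0.028 > α = 0.02, fail to reject H0; the evidence is not statistically significant.

-3.0291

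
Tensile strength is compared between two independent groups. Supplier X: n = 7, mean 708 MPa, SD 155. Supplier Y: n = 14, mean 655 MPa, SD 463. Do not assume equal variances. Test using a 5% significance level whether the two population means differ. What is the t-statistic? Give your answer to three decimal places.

0.387

Let group 1 = supplier X, group 2 = supplier Y. H0: μ_1 = μ_2; H1: μ_1 ≠ μ_2 (Welch's two-sample t-test, two-sided).
t = (x̄_1 − x̄_2)/√(s_1²/n_1 + s_2²/n_2) = (708 − 655)/√(155²/7 + 463²/14) = 0.387
Welch–Satterthwaite df ≈ 17.57
Two-sided p-value ≈ 0.7033
Since p ≈ 0.7033 > α = 0.05, fail to reject H0; the evidence is not statistically significant.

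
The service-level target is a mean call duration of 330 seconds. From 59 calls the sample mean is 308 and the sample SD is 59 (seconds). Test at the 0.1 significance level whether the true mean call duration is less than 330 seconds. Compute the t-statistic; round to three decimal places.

-2.864

H0: μ = 330; H1: μ < 330 (one-sample t-test, left-tailed).
t = (x̄ − μ₀)/(s/√n) = (308 − 330)/(59/√59) = -2.864
df = n − 1 = 58
p-value = P(T ≤ -2.864) ≈ 0.003
Since p ≈ 0.003 < α = 0.1, reject H0; the data support H1.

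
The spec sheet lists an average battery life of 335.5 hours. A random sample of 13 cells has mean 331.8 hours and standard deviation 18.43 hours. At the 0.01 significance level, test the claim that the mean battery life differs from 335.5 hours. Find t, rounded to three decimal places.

H0: μ = 335.5; H1: μ ≠ 335.5 (one-sample t-test, two-sided).
t = (x̄ − μ₀)/(s/√n) = (331.8 − 335.5)/(18.43/√13) = -0.724
df = n − 1 = 12
Two-sided p-value ≈ 0.4830
Since p ≈ 0.4830 > α = 0.01, fail to reject H0; the data do not provide sufficient evidence against H0.

-0.724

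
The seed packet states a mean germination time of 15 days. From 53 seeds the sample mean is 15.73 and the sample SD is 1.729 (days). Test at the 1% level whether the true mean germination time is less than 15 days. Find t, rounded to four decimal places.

3.0737

H0: μ = 15; H1: μ < 15 (one-sample t-test, left-tailed).
t = (x̄ − μ₀)/(s/√n) = (15.73 − 15)/(1.729/√53) = 3.0737
df = n − 1 = 52
p-value = P(T ≤ 3.0737) ≈ 0.998
Since p ≈ 0.998 > α = 0.01, fail to reject H0; the evidence is not statistically significant.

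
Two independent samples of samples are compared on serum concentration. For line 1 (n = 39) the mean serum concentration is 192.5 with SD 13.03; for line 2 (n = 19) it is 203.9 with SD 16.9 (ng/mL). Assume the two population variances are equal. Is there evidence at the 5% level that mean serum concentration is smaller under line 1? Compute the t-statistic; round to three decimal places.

Let group 1 = line 1, group 2 = line 2. H0: μ_1 = μ_2; H1: μ_1 < μ_2 (two-sample pooled-variance t-test, left-tailed).
s_p² = [(39−1)·13.03² + (19−1)·16.9²]/(39+19−2) = 207.012
t = (192.5 − 203.9)/√[207.012·(1/39 + 1/19)] = -2.832
df = n₁ + n₂ − 2 = 56
p-value = P(T ≤ -2.832) ≈ 0.003
Since p ≈ 0.003 < α = 0.05, reject H0; the evidence is statistically significant.

-2.832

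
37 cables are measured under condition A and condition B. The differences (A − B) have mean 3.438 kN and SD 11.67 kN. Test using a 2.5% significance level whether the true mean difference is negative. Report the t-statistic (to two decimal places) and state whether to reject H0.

H0: μ_d = 0; H1: μ_d < 0 (paired t-test on the differences, left-tailed).
t = d̄/(s_d/√n) = 3.438/(11.67/√37) = 1.79
df = n − 1 = 36
p-value = P(T ≤ 1.79) ≈ 0.9592
Since p ≈ 0.9592 > α = 0.025, fail to reject H0; the evidence is not statistically significant.

t = 1.79; fail to reject H0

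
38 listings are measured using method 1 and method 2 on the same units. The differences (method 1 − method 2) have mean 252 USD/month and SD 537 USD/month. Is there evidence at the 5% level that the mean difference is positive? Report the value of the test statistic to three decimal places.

H0: μ_d = 0; H1: μ_d > 0 (paired t-test on the differences, right-tailed).
t = d̄/(s_d/√n) = 252/(537/√38) = 2.893
df = n − 1 = 37
p-value = P(T ≥ 2.893) ≈ 0.003
Since p ≈ 0.003 < α = 0.05, reject H0; the evidence is statistically significant.

2.893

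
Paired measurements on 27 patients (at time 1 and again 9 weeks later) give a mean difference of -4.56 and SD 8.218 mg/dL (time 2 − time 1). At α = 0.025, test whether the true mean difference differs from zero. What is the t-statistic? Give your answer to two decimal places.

H0: μ_d = 0; H1: μ_d ≠ 0 (paired t-test on the differences, two-sided).
t = d̄/(s_d/√n) = -4.56/(8.218/√27) = -2.88
df = n − 1 = 26
Two-sided p-value ≈ 0.008
Since p ≈ 0.008 < α = 0.025, reject H0; the evidence is statistically significant.

-2.88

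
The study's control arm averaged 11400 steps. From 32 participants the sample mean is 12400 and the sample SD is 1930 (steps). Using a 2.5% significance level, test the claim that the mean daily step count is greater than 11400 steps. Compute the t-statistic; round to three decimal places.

2.931

H0: μ = 11400; H1: μ > 11400 (one-sample t-test, right-tailed).
t = (x̄ − μ₀)/(s/√n) = (12400 − 11400)/(1930/√32) = 2.931
df = n − 1 = 31
p-value = P(T ≥ 2.931) ≈ 0.0031
Since p ≈ 0.0031 < α = 0.025, reject H0; the evidence is statistically significant.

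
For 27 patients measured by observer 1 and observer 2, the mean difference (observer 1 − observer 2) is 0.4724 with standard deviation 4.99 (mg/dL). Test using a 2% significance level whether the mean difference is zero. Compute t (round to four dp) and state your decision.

t = 0.4919; fail to reject H0

H0: μ_d = 0; H1: μ_d ≠ 0 (paired t-test on the differences, two-sided).
t = d̄/(s_d/√n) = 0.4724/(4.99/√27) = 0.4919
df = n − 1 = 26
Two-sided p-value ≈ 0.627
Since p ≈ 0.627 > α = 0.02, fail to reject H0; the data do not provide sufficient evidence against H0.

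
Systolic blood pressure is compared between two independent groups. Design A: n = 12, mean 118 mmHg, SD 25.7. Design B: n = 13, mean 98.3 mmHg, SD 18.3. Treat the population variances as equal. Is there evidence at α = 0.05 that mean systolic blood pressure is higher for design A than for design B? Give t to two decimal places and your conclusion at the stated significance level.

Let group 1 = design A, group 2 = design B. H0: μ_1 = μ_2; H1: μ_1 > μ_2 (two-sample pooled-variance t-test, right-tailed).
s_p² = [(12−1)·25.7² + (13−1)·18.3²]/(12+13−2) = 490.612
t = (118 − 98.3)/√[490.612·(1/12 + 1/13)] = 2.22
df = n₁ + n₂ − 2 = 23
p-value = P(T ≥ 2.22) ≈ 0.0182
Since p ≈ 0.0182 < α = 0.05, reject H0; the data support H1.

t = 2.22; reject H0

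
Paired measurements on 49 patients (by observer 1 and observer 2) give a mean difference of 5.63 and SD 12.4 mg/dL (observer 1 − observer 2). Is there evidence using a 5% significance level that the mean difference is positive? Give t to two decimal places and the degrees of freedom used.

t = 3.18, df = 48

H0: μ_d = 0; H1: μ_d > 0 (paired t-test on the differences, right-tailed).
t = d̄/(s_d/√n) = 5.63/(12.4/√49) = 3.18
df = n − 1 = 48
p-value = P(T ≥ 3.18) ≈ 0.001
Since p ≈ 0.001 < α = 0.05, reject H0; the evidence is statistically significant.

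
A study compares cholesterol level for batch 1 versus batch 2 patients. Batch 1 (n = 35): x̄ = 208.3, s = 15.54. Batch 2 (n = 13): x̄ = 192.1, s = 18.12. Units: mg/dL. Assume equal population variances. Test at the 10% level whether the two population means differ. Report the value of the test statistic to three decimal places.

3.069

Let group 1 = batch 1, group 2 = batch 2. H0: μ_1 = μ_2; H1: μ_1 ≠ μ_2 (two-sample pooled-variance t-test, two-sided).
s_p² = [(35−1)·15.54² + (13−1)·18.12²]/(35+13−2) = 264.146
t = (208.3 − 192.1)/√[264.146·(1/35 + 1/13)] = 3.069
df = n₁ + n₂ − 2 = 46
Two-sided p-value ≈ 0.004
Since p ≈ 0.004 < α = 0.1, reject H0; the data support H1.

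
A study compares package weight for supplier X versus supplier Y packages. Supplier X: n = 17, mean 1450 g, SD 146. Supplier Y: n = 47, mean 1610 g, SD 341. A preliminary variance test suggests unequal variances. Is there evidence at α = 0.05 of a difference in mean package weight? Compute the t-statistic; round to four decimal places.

-2.6205

Let group 1 = supplier X, group 2 = supplier Y. H0: μ_1 = μ_2; H1: μ_1 ≠ μ_2 (Welch's two-sample t-test, two-sided).
t = (x̄_1 − x̄_2)/√(s_1²/n_1 + s_2²/n_2) = (1450 − 1610)/√(146²/17 + 341²/47) = -2.6205
Welch–Satterthwaite df ≈ 60.08
Two-sided p-value ≈ 0.011
Since p ≈ 0.011 < α = 0.05, reject H0; the data support H1.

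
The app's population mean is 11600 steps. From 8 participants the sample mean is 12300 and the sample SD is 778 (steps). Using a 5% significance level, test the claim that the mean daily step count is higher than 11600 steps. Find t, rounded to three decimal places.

2.545

H0: μ = 11600; H1: μ > 11600 (one-sample t-test, right-tailed).
t = (x̄ − μ₀)/(s/√n) = (12300 − 11600)/(778/√8) = 2.545
df = n − 1 = 7
p-value = P(T ≥ 2.545) ≈ 0.0192
Since p ≈ 0.0192 < α = 0.05, reject H0; the data support H1.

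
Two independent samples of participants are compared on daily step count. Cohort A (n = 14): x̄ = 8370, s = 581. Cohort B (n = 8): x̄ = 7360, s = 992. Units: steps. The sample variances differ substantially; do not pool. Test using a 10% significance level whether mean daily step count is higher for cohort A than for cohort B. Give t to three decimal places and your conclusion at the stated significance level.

Let group 1 = cohort A, group 2 = cohort B. H0: μ_1 = μ_2; H1: μ_1 > μ_2 (Welch's two-sample t-test, right-tailed).
t = (x̄_1 − x̄_2)/√(s_1²/n_1 + s_2²/n_2) = (8370 − 7360)/√(581²/14 + 992²/8) = 2.633
Welch–Satterthwaite df ≈ 9.81
p-value = P(T ≥ 2.633) ≈ 0.013
Since p ≈ 0.013 < α = 0.1, reject H0; the evidence is statistically significant.

t = 2.633; reject H0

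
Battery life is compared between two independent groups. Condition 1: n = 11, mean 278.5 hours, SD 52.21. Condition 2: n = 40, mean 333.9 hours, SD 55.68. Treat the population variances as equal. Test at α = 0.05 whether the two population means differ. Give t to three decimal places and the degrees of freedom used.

Let group 1 = condition 1, group 2 = condition 2. H0: μ_1 = μ_2; H1: μ_1 ≠ μ_2 (two-sample pooled-variance t-test, two-sided).
s_p² = [(11−1)·52.21² + (40−1)·55.68²]/(11+40−2) = 3023.86
t = (278.5 − 333.9)/√[3023.86·(1/11 + 1/40)] = -2.959
df = n₁ + n₂ − 2 = 49
Two-sided p-value ≈ 0.005
Since p ≈ 0.005 < α = 0.05, reject H0; the evidence is statistically significant.

t = -2.959, df = 49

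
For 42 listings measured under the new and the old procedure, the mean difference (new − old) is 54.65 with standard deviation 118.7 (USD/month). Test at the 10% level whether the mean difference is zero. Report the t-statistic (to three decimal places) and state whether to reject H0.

t = 2.984; reject H0

H0: μ_d = 0; H1: μ_d ≠ 0 (paired t-test on the differences, two-sided).
t = d̄/(s_d/√n) = 54.65/(118.7/√42) = 2.984
df = n − 1 = 41
Two-sided p-value ≈ 0.0048
Since p ≈ 0.0048 < α = 0.1, reject H0; the evidence is statistically significant.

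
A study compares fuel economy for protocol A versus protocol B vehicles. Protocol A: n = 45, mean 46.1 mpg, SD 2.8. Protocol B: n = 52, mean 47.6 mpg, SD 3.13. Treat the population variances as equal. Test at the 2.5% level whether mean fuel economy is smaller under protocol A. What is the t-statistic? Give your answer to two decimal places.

Let group 1 = protocol A, group 2 = protocol B. H0: μ_1 = μ_2; H1: μ_1 < μ_2 (two-sample pooled-variance t-test, left-tailed).
s_p² = [(45−1)·2.8² + (52−1)·3.13²]/(45+52−2) = 8.89055
t = (46.1 − 47.6)/√[8.89055·(1/45 + 1/52)] = -2.47
df = n₁ + n₂ − 2 = 95
p-value = P(T ≤ -2.47) ≈ 0.0076
Since p ≈ 0.0076 < α = 0.025, reject H0; the data support H1.

-2.47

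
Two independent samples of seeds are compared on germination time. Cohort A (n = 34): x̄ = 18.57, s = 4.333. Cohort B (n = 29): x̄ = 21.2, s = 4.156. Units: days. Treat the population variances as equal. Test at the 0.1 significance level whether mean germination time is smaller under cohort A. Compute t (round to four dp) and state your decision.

Let group 1 = cohort A, group 2 = cohort B. H0: μ_1 = μ_2; H1: μ_1 < μ_2 (two-sample pooled-variance t-test, left-tailed).
s_p² = [(34−1)·4.333² + (29−1)·4.156²]/(34+29−2) = 18.0852
t = (18.57 − 21.2)/√[18.0852·(1/34 + 1/29)] = -2.4466
df = n₁ + n₂ − 2 = 61
p-value = P(T ≤ -2.4466) ≈ 0.0087
Since p ≈ 0.0087 < α = 0.1, reject H0; the evidence is statistically significant.

t = -2.4466; reject H0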